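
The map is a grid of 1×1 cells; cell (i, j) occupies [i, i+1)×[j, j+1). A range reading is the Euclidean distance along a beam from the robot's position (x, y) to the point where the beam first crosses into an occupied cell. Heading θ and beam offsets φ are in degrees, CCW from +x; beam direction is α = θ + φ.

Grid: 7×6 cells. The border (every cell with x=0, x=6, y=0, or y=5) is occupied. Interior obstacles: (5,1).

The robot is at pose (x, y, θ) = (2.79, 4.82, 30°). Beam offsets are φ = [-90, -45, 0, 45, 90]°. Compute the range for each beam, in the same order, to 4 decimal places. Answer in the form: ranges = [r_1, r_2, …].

beam 1: φ=-90°, α=300°
  d=(0.5000,-0.8660)  start (2,4)  tX=0.4200 tY=0.9469  stride 1/|dx|=2.0000 1/|dy|=1.1547
    cross x-line → (3,4), t=0.4200
    cross y-line → (3,3), t=0.9469
    cross y-line → (3,2), t=2.1016
    cross x-line → (4,2), t=2.4200
    cross y-line → (4,1), t=3.2563
    cross y-line → (4,0), t=4.4110 (wall)
  → r_1 = 4.4110
beam 2: φ=-45°, α=345°
  d=(0.9659,-0.2588)  start (2,4)  tX=0.2174 tY=3.1682  stride 1/|dx|=1.0353 1/|dy|=3.8637
    cross x-line → (3,4), t=0.2174
    cross x-line → (4,4), t=1.2527
    cross x-line → (5,4), t=2.2880
    cross y-line → (5,3), t=3.1682
    cross x-line → (6,3), t=3.3232 (wall)
  → r_2 = 3.3232
beam 3: φ=0°, α=30°
  d=(0.8660,0.5000)  start (2,4)  tX=0.2425 tY=0.3600  stride 1/|dx|=1.1547 1/|dy|=2.0000
    cross x-line → (3,4), t=0.2425
    cross y-line → (3,5), t=0.3600 (wall)
  → r_3 = 0.3600
beam 4: φ=45°, α=75°
  d=(0.2588,0.9659)  start (2,4)  tX=0.8114 tY=0.1863  stride 1/|dx|=3.8637 1/|dy|=1.0353
    cross y-line → (2,5), t=0.1863 (wall)
  → r_4 = 0.1863
beam 5: φ=90°, α=120°
  d=(-0.5000,0.8660)  start (2,4)  tX=1.5800 tY=0.2078  stride 1/|dx|=2.0000 1/|dy|=1.1547
    cross y-line → (2,5), t=0.2078 (wall)
  → r_5 = 0.2078

ranges = [4.4110, 3.3232, 0.3600, 0.1863, 0.2078]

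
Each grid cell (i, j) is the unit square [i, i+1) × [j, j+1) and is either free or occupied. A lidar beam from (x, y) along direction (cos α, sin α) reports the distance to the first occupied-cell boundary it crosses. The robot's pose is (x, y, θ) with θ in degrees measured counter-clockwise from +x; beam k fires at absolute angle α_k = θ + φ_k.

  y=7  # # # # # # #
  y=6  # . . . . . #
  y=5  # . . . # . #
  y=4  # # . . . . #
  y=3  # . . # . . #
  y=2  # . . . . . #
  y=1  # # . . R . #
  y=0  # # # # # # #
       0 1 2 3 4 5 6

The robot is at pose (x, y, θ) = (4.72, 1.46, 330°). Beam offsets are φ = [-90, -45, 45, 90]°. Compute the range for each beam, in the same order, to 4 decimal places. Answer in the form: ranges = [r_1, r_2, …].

ranges = [0.5312, 0.4762, 1.3252, 2.5600]

beam 1: φ=-90°, α=240°
  d=(-0.5000,-0.8660)  start (4,1)  tX=1.4400 tY=0.5312  stride 1/|dx|=2.0000 1/|dy|=1.1547
    cross y-line → (4,0), t=0.5312 (wall)
  → r_1 = 0.5312
beam 2: φ=-45°, α=285°
  d=(0.2588,-0.9659)  start (4,1)  tX=1.0818 tY=0.4762  stride 1/|dx|=3.8637 1/|dy|=1.0353
    cross y-line → (4,0), t=0.4762 (wall)
  → r_2 = 0.4762
beam 3: φ=45°, α=15°
  d=(0.9659,0.2588)  start (4,1)  tX=0.2899 tY=2.0864  stride 1/|dx|=1.0353 1/|dy|=3.8637
    cross x-line → (5,1), t=0.2899
    cross x-line → (6,1), t=1.3252 (wall)
  → r_3 = 1.3252
beam 4: φ=90°, α=60°
  d=(0.5000,0.8660)  start (4,1)  tX=0.5600 tY=0.6235  stride 1/|dx|=2.0000 1/|dy|=1.1547
    cross x-line → (5,1), t=0.5600
    cross y-line → (5,2), t=0.6235
    cross y-line → (5,3), t=1.7782
    cross x-line → (6,3), t=2.5600 (wall)
  → r_4 = 2.5600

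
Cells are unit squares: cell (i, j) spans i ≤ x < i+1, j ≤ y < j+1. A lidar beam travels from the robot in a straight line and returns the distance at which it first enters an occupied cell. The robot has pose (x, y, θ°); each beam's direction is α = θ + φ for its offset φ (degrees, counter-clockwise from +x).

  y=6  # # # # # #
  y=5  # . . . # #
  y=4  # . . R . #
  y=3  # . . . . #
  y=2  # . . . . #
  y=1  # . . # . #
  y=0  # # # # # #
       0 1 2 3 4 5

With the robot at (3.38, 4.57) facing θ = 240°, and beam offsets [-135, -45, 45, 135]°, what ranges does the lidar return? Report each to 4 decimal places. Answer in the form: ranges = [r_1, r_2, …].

ranges = [1.4804, 2.4640, 3.6959, 1.6614]

beam 1: φ=-135°, α=105°
  d=(-0.2588,0.9659)  start (3,4)  tX=1.4682 tY=0.4452  stride 1/|dx|=3.8637 1/|dy|=1.0353
    cross y-line → (3,5), t=0.4452
    cross x-line → (2,5), t=1.4682
    cross y-line → (2,6), t=1.4804 (wall)
  → r_1 = 1.4804
beam 2: φ=-45°, α=195°
  d=(-0.9659,-0.2588)  start (3,4)  tX=0.3934 tY=2.2023  stride 1/|dx|=1.0353 1/|dy|=3.8637
    cross x-line → (2,4), t=0.3934
    cross x-line → (1,4), t=1.4287
    cross y-line → (1,3), t=2.2023
    cross x-line → (0,3), t=2.4640 (wall)
  → r_2 = 2.4640
beam 3: φ=45°, α=285°
  d=(0.2588,-0.9659)  start (3,4)  tX=2.3955 tY=0.5901  stride 1/|dx|=3.8637 1/|dy|=1.0353
    cross y-line → (3,3), t=0.5901
    cross y-line → (3,2), t=1.6254
    cross x-line → (4,2), t=2.3955
    cross y-line → (4,1), t=2.6607
    cross y-line → (4,0), t=3.6959 (wall)
  → r_3 = 3.6959
beam 4: φ=135°, α=15°
  d=(0.9659,0.2588)  start (3,4)  tX=0.6419 tY=1.6614  stride 1/|dx|=1.0353 1/|dy|=3.8637
    cross x-line → (4,4), t=0.6419
    cross y-line → (4,5), t=1.6614 (wall)
  → r_4 = 1.6614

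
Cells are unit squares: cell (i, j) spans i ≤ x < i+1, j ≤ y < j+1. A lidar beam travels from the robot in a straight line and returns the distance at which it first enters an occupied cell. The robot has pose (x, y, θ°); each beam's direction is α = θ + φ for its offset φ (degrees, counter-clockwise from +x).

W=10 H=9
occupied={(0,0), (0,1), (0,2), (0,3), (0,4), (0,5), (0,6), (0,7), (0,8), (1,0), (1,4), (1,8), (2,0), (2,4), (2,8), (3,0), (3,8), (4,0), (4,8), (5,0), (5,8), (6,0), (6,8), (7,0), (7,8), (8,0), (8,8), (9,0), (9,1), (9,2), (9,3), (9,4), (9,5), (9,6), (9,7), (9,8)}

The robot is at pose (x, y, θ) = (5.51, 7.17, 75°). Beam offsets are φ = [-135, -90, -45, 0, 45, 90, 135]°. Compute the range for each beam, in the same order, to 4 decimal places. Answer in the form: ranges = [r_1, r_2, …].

beam 1: φ=-135°, α=300°
  direction (0.5000, -0.8660); cell (5,7); t to first gridline: x 0.9800, y 0.1963 (then +2.0000 / +1.1547)
    (5,6) via y @ 0.1963
    (6,6) via x @ 0.9800
    (6,5) via y @ 1.3510
    (6,4) via y @ 2.5057
    (7,4) via x @ 2.9800
    (7,3) via y @ 3.6604
    (7,2) via y @ 4.8151
    (8,2) via x @ 4.9800
    (8,1) via y @ 5.9698
    (9,1) via x @ 6.9800  # hit
  → r_1 = 6.9800
beam 2: φ=-90°, α=345°
  direction (0.9659, -0.2588); cell (5,7); t to first gridline: x 0.5073, y 0.6568 (then +1.0353 / +3.8637)
    (6,7) via x @ 0.5073
    (6,6) via y @ 0.6568
    (7,6) via x @ 1.5426
    (8,6) via x @ 2.5778
    (9,6) via x @ 3.6131  # hit
  → r_2 = 3.6131
beam 3: φ=-45°, α=30°
  direction (0.8660, 0.5000); cell (5,7); t to first gridline: x 0.5658, y 1.6600 (then +1.1547 / +2.0000)
    (6,7) via x @ 0.5658
    (6,8) via y @ 1.6600  # hit
  → r_3 = 1.6600
beam 4: φ=0°, α=75°
  direction (0.2588, 0.9659); cell (5,7); t to first gridline: x 1.8932, y 0.8593 (then +3.8637 / +1.0353)
    (5,8) via y @ 0.8593  # hit
  → r_4 = 0.8593
beam 5: φ=45°, α=120°
  direction (-0.5000, 0.8660); cell (5,7); t to first gridline: x 1.0200, y 0.9584 (then +2.0000 / +1.1547)
    (5,8) via y @ 0.9584  # hit
  → r_5 = 0.9584
beam 6: φ=90°, α=165°
  direction (-0.9659, 0.2588); cell (5,7); t to first gridline: x 0.5280, y 3.2069 (then +1.0353 / +3.8637)
    (4,7) via x @ 0.5280
    (3,7) via x @ 1.5633
    (2,7) via x @ 2.5985
    (2,8) via y @ 3.2069  # hit
  → r_6 = 3.2069
beam 7: φ=135°, α=210°
  direction (-0.8660, -0.5000); cell (5,7); t to first gridline: x 0.5889, y 0.3400 (then +1.1547 / +2.0000)
    (5,6) via y @ 0.3400
    (4,6) via x @ 0.5889
    (3,6) via x @ 1.7436
    (3,5) via y @ 2.3400
    (2,5) via x @ 2.8983
    (1,5) via x @ 4.0530
    (1,4) via y @ 4.3400  # hit
  → r_7 = 4.3400

ranges = [6.9800, 3.6131, 1.6600, 0.8593, 0.9584, 3.2069, 4.3400]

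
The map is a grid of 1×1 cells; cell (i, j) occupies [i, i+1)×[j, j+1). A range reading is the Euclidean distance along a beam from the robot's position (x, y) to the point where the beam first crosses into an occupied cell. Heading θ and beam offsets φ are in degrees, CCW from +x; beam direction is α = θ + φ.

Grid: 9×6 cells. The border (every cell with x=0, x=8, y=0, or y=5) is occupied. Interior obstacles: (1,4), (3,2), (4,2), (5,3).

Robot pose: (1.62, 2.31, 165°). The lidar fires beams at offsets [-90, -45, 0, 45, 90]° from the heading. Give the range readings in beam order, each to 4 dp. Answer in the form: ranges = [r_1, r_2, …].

beam 1: φ=-90°, α=75°
  direction (0.2588, 0.9659); cell (1,2); t to first gridline: x 1.4682, y 0.7143 (then +3.8637 / +1.0353)
    (1,3) via y @ 0.7143
    (2,3) via x @ 1.4682
    (2,4) via y @ 1.7496
    (2,5) via y @ 2.7849  # hit
  → r_1 = 2.7849
beam 2: φ=-45°, α=120°
  direction (-0.5000, 0.8660); cell (1,2); t to first gridline: x 1.2400, y 0.7967 (then +2.0000 / +1.1547)
    (1,3) via y @ 0.7967
    (0,3) via x @ 1.2400  # hit
  → r_2 = 1.2400
beam 3: φ=0°, α=165°
  direction (-0.9659, 0.2588); cell (1,2); t to first gridline: x 0.6419, y 2.6660 (then +1.0353 / +3.8637)
    (0,2) via x @ 0.6419  # hit
  → r_3 = 0.6419
beam 4: φ=45°, α=210°
  direction (-0.8660, -0.5000); cell (1,2); t to first gridline: x 0.7159, y 0.6200 (then +1.1547 / +2.0000)
    (1,1) via y @ 0.6200
    (0,1) via x @ 0.7159  # hit
  → r_4 = 0.7159
beam 5: φ=90°, α=255°
  direction (-0.2588, -0.9659); cell (1,2); t to first gridline: x 2.3955, y 0.3209 (then +3.8637 / +1.0353)
    (1,1) via y @ 0.3209
    (1,0) via y @ 1.3562  # hit
  → r_5 = 1.3562

ranges = [2.7849, 1.2400, 0.6419, 0.7159, 1.3562]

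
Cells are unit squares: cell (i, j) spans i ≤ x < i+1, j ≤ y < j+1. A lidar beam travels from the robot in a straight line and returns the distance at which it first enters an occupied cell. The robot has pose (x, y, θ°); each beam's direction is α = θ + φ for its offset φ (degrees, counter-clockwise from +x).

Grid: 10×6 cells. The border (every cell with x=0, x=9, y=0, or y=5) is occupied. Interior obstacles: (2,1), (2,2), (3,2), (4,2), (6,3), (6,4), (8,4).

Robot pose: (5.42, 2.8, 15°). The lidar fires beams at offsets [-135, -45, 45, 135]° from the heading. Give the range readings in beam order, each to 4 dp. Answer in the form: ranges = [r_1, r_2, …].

ranges = [0.8400, 3.6000, 1.1600, 4.4000]

beam 1: φ=-135°, α=240°
  direction (-0.5000, -0.8660); cell (5,2); t to first gridline: x 0.8400, y 0.9238 (then +2.0000 / +1.1547)
    (4,2) via x @ 0.8400  # hit
  → r_1 = 0.8400
beam 2: φ=-45°, α=330°
  direction (0.8660, -0.5000); cell (5,2); t to first gridline: x 0.6697, y 1.6000 (then +1.1547 / +2.0000)
    (6,2) via x @ 0.6697
    (6,1) via y @ 1.6000
    (7,1) via x @ 1.8244
    (8,1) via x @ 2.9791
    (8,0) via y @ 3.6000  # hit
  → r_2 = 3.6000
beam 3: φ=45°, α=60°
  direction (0.5000, 0.8660); cell (5,2); t to first gridline: x 1.1600, y 0.2309 (then +2.0000 / +1.1547)
    (5,3) via y @ 0.2309
    (6,3) via x @ 1.1600  # hit
  → r_3 = 1.1600
beam 4: φ=135°, α=150°
  direction (-0.8660, 0.5000); cell (5,2); t to first gridline: x 0.4850, y 0.4000 (then +1.1547 / +2.0000)
    (5,3) via y @ 0.4000
    (4,3) via x @ 0.4850
    (3,3) via x @ 1.6397
    (3,4) via y @ 2.4000
    (2,4) via x @ 2.7944
    (1,4) via x @ 3.9491
    (1,5) via y @ 4.4000  # hit
  → r_4 = 4.4000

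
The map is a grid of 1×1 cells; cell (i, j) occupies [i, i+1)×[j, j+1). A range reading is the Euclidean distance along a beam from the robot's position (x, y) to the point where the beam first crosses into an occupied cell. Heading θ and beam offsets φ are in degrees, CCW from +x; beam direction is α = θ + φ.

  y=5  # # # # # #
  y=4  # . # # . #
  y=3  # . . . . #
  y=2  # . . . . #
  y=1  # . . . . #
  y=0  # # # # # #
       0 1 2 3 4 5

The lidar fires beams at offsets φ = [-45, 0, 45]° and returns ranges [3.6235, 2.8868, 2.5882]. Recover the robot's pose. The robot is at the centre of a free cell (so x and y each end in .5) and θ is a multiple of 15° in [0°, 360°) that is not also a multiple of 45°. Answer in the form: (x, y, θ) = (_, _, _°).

(x, y, θ) = (3.5, 1.5, 120°)

The pose lattice has 14·16 = 224 candidates. Test each by forward raycasting.
  (3.5, 2.5, 195°): beam 1 = 2.8868 ≠ 3.6235 ✗
  (1.5, 2.5, 60°): beam 2 = 1.7321 ≠ 2.8868 ✗
  (2.5, 2.5, 150°): beam 1 = 1.5529 ≠ 3.6235 ✗
  (4.5, 1.5, 300°): beam 1 = 0.5176 ≠ 3.6235 ✗
  …
  (3.5, 1.5, 120°): r_1=3.6235, r_2=2.8868, r_3=2.5882 — all match ✓
Unique over the lattice → pose = (3.5, 1.5, 120°).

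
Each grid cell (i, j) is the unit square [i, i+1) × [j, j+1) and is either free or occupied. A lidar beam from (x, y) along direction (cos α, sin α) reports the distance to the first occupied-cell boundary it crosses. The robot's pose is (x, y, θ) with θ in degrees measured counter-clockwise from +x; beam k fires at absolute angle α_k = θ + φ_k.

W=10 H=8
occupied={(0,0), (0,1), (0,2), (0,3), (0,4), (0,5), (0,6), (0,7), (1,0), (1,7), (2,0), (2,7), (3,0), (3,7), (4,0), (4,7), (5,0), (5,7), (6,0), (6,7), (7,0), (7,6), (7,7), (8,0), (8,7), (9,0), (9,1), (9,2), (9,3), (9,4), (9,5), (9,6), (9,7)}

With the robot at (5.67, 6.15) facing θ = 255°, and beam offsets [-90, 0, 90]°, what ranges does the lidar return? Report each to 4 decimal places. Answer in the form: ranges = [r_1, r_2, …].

ranges = [3.2841, 5.3317, 3.4475]

beam 1: φ=-90°, α=165°
  direction (-0.9659, 0.2588); cell (5,6); t to first gridline: x 0.6936, y 3.2841 (then +1.0353 / +3.8637)
    (4,6) via x @ 0.6936
    (3,6) via x @ 1.7289
    (2,6) via x @ 2.7642
    (2,7) via y @ 3.2841  # hit
  → r_1 = 3.2841
beam 2: φ=0°, α=255°
  direction (-0.2588, -0.9659); cell (5,6); t to first gridline: x 2.5887, y 0.1553 (then +3.8637 / +1.0353)
    (5,5) via y @ 0.1553
    (5,4) via y @ 1.1906
    (5,3) via y @ 2.2258
    (4,3) via x @ 2.5887
    (4,2) via y @ 3.2611
    (4,1) via y @ 4.2964
    (4,0) via y @ 5.3317  # hit
  → r_2 = 5.3317
beam 3: φ=90°, α=345°
  direction (0.9659, -0.2588); cell (5,6); t to first gridline: x 0.3416, y 0.5796 (then +1.0353 / +3.8637)
    (6,6) via x @ 0.3416
    (6,5) via y @ 0.5796
    (7,5) via x @ 1.3769
    (8,5) via x @ 2.4122
    (9,5) via x @ 3.4475  # hit
  → r_3 = 3.4475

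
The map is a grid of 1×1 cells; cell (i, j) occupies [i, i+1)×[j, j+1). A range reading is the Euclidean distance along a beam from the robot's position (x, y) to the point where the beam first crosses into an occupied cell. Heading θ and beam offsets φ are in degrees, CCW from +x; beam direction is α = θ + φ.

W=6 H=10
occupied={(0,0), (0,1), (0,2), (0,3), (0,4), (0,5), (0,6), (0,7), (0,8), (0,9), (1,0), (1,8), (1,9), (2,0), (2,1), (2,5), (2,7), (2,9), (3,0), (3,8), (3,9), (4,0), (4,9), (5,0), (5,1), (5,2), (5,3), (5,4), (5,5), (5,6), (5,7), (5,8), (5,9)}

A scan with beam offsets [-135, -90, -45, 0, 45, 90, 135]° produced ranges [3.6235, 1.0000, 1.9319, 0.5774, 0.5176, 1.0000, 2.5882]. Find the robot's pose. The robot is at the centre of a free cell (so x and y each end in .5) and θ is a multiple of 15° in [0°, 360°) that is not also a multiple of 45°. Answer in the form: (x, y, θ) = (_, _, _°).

Candidates: 27 free-cell centres × 16 headings = 432 poses. Raycast each; keep the one whose scan matches to 4 dp.
  (4.5, 4.5, 75°): beam 1 = 1.0000 ≠ 3.6235 ✗
  (3.5, 2.5, 345°): beam 1 = 1.0000 ≠ 3.6235 ✗
  (1.5, 1.5, 345°): beam 1 = 0.5774 ≠ 3.6235 ✗
  …
  (1.5, 4.5, 150°): r_1=3.6235, r_2=1.0000, r_3=1.9319, r_4=0.5774, r_5=0.5176, r_6=1.0000, r_7=2.5882 — all match ✓
Only this pose fits every beam.

(x, y, θ) = (1.5, 4.5, 150°)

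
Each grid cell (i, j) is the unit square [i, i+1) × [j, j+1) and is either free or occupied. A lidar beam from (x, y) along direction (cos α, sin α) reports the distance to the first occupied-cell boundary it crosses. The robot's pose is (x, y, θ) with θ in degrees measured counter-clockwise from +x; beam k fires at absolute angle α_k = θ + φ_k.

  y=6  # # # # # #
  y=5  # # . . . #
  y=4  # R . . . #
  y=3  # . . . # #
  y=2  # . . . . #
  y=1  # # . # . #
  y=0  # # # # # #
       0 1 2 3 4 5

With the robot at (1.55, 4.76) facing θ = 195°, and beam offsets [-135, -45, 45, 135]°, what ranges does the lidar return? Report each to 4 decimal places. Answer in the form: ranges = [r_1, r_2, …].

ranges = [0.2771, 0.4800, 1.1000, 2.8290]

beam 1: φ=-135°, α=60°
  cosα=0.5000 sinα=0.8660 | (1,4) | tMaxX 0.9000 tMaxY 0.2771 | tΔX 2.0000 tΔY 1.1547
    t=0.2771 [y] (1,5) — stop
  → r_1 = 0.2771
beam 2: φ=-45°, α=150°
  cosα=-0.8660 sinα=0.5000 | (1,4) | tMaxX 0.6351 tMaxY 0.4800 | tΔX 1.1547 tΔY 2.0000
    t=0.4800 [y] (1,5) — stop
  → r_2 = 0.4800
beam 3: φ=45°, α=240°
  cosα=-0.5000 sinα=-0.8660 | (1,4) | tMaxX 1.1000 tMaxY 0.8776 | tΔX 2.0000 tΔY 1.1547
    t=0.8776 [y] (1,3)
    t=1.1000 [x] (0,3) — stop
  → r_3 = 1.1000
beam 4: φ=135°, α=330°
  cosα=0.8660 sinα=-0.5000 | (1,4) | tMaxX 0.5196 tMaxY 1.5200 | tΔX 1.1547 tΔY 2.0000
    t=0.5196 [x] (2,4)
    t=1.5200 [y] (2,3)
    t=1.6743 [x] (3,3)
    t=2.8290 [x] (4,3) — stop
  → r_4 = 2.8290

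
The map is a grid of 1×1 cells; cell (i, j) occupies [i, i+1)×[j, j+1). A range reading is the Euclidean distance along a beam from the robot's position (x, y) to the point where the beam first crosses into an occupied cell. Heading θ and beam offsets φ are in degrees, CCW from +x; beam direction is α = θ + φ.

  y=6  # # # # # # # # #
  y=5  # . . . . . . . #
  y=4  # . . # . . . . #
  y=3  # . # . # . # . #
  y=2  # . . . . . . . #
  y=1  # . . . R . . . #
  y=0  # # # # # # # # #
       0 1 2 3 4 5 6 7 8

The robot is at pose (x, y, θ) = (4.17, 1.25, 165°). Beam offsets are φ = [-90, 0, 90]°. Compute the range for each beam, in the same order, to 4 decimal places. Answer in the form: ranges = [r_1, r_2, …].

ranges = [1.8117, 3.2818, 0.2588]

beam 1: φ=-90°, α=75°
  cosα=0.2588 sinα=0.9659 | (4,1) | tMaxX 3.2069 tMaxY 0.7765 | tΔX 3.8637 tΔY 1.0353
    t=0.7765 [y] (4,2)
    t=1.8117 [y] (4,3) — stop
  → r_1 = 1.8117
beam 2: φ=0°, α=165°
  cosα=-0.9659 sinα=0.2588 | (4,1) | tMaxX 0.1760 tMaxY 2.8978 | tΔX 1.0353 tΔY 3.8637
    t=0.1760 [x] (3,1)
    t=1.2113 [x] (2,1)
    t=2.2465 [x] (1,1)
    t=2.8978 [y] (1,2)
    t=3.2818 [x] (0,2) — stop
  → r_2 = 3.2818
beam 3: φ=90°, α=255°
  cosα=-0.2588 sinα=-0.9659 | (4,1) | tMaxX 0.6568 tMaxY 0.2588 | tΔX 3.8637 tΔY 1.0353
    t=0.2588 [y] (4,0) — stop
  → r_3 = 0.2588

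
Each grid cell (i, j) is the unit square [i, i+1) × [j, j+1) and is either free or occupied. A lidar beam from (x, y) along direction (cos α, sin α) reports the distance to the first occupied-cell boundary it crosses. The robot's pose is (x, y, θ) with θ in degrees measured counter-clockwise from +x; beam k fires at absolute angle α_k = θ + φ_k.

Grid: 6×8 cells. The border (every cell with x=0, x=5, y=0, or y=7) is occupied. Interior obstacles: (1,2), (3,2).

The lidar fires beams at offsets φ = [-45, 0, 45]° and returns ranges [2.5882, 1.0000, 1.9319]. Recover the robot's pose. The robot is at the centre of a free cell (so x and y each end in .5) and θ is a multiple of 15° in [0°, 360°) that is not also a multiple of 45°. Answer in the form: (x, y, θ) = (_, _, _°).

Candidates: 22 free-cell centres × 16 headings = 352 poses. Raycast each; keep the one whose scan matches to 4 dp.
  (3.5, 6.5, 75°): beam 1 = 1.0000 ≠ 2.5882 ✗
  (1.5, 5.5, 195°): beam 1 = 0.5774 ≠ 2.5882 ✗
  (2.5, 2.5, 60°): beam 1 = 0.5176 ≠ 2.5882 ✗
  …
  (4.5, 3.5, 240°): r_1=2.5882, r_2=1.0000, r_3=1.9319 — all match ✓
Only this pose fits every beam.

(x, y, θ) = (4.5, 3.5, 240°)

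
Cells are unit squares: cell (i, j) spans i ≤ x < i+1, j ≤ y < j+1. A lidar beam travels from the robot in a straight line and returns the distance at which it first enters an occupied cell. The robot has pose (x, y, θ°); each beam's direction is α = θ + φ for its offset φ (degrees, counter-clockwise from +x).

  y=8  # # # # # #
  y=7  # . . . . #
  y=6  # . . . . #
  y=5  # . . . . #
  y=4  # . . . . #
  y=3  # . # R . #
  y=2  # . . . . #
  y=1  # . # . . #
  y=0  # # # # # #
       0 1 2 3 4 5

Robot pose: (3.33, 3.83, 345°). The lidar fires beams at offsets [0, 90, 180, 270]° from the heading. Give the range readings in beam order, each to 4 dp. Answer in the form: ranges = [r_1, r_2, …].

ranges = [1.7289, 4.3171, 0.3416, 1.8946]

beam 1: φ=0°, α=345°
  cosα=0.9659 sinα=-0.2588 | (3,3) | tMaxX 0.6936 tMaxY 3.2069 | tΔX 1.0353 tΔY 3.8637
    t=0.6936 [x] (4,3)
    t=1.7289 [x] (5,3) — stop
  → r_1 = 1.7289
beam 2: φ=90°, α=75°
  cosα=0.2588 sinα=0.9659 | (3,3) | tMaxX 2.5887 tMaxY 0.1760 | tΔX 3.8637 tΔY 1.0353
    t=0.1760 [y] (3,4)
    t=1.2113 [y] (3,5)
    t=2.2465 [y] (3,6)
    t=2.5887 [x] (4,6)
    t=3.2818 [y] (4,7)
    t=4.3171 [y] (4,8) — stop
  → r_2 = 4.3171
beam 3: φ=180°, α=165°
  cosα=-0.9659 sinα=0.2588 | (3,3) | tMaxX 0.3416 tMaxY 0.6568 | tΔX 1.0353 tΔY 3.8637
    t=0.3416 [x] (2,3) — stop
  → r_3 = 0.3416
beam 4: φ=270°, α=255°
  cosα=-0.2588 sinα=-0.9659 | (3,3) | tMaxX 1.2750 tMaxY 0.8593 | tΔX 3.8637 tΔY 1.0353
    t=0.8593 [y] (3,2)
    t=1.2750 [x] (2,2)
    t=1.8946 [y] (2,1) — stop
  → r_4 = 1.8946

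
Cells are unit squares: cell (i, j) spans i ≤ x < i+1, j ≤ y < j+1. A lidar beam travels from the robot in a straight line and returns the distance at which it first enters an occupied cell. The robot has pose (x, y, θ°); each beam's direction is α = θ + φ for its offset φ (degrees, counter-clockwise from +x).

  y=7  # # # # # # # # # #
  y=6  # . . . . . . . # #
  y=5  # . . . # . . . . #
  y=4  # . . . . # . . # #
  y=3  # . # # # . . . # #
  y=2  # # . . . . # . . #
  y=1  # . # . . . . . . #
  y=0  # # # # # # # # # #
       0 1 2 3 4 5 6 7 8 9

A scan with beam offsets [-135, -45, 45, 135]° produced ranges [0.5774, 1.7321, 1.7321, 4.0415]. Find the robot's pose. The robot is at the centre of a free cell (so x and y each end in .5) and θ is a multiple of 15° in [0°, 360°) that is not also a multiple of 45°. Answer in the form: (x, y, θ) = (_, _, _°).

(x, y, θ) = (4.5, 2.5, 255°)

The pose lattice has 37·16 = 592 candidates. Test each by forward raycasting.
  (8.5, 5.5, 210°): beam 1 = 0.5176 ≠ 0.5774 ✗
  (7.5, 2.5, 30°): beam 1 = 1.5529 ≠ 0.5774 ✗
  (8.5, 2.5, 195°): beam 2 = 3.0000 ≠ 1.7321 ✗
  …
  (4.5, 2.5, 255°): r_1=0.5774, r_2=1.7321, r_3=1.7321, r_4=4.0415 — all match ✓
Unique over the lattice → pose = (4.5, 2.5, 255°).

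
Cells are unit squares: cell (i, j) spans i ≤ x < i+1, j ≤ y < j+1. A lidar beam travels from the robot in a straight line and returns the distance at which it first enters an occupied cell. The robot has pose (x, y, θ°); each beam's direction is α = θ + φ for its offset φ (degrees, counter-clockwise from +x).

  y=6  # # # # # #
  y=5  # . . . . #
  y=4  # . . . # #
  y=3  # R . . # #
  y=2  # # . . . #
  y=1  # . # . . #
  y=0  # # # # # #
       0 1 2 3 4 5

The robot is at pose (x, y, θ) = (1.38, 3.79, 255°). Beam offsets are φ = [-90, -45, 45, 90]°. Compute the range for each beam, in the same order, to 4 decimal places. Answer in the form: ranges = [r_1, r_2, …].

ranges = [0.3934, 0.4388, 0.9122, 2.7124]

beam 1: φ=-90°, α=165°
  cosα=-0.9659 sinα=0.2588 | (1,3) | tMaxX 0.3934 tMaxY 0.8114 | tΔX 1.0353 tΔY 3.8637
    t=0.3934 [x] (0,3) — stop
  → r_1 = 0.3934
beam 2: φ=-45°, α=210°
  cosα=-0.8660 sinα=-0.5000 | (1,3) | tMaxX 0.4388 tMaxY 1.5800 | tΔX 1.1547 tΔY 2.0000
    t=0.4388 [x] (0,3) — stop
  → r_2 = 0.4388
beam 3: φ=45°, α=300°
  cosα=0.5000 sinα=-0.8660 | (1,3) | tMaxX 1.2400 tMaxY 0.9122 | tΔX 2.0000 tΔY 1.1547
    t=0.9122 [y] (1,2) — stop
  → r_3 = 0.9122
beam 4: φ=90°, α=345°
  cosα=0.9659 sinα=-0.2588 | (1,3) | tMaxX 0.6419 tMaxY 3.0523 | tΔX 1.0353 tΔY 3.8637
    t=0.6419 [x] (2,3)
    t=1.6771 [x] (3,3)
    t=2.7124 [x] (4,3) — stop
  → r_4 = 2.7124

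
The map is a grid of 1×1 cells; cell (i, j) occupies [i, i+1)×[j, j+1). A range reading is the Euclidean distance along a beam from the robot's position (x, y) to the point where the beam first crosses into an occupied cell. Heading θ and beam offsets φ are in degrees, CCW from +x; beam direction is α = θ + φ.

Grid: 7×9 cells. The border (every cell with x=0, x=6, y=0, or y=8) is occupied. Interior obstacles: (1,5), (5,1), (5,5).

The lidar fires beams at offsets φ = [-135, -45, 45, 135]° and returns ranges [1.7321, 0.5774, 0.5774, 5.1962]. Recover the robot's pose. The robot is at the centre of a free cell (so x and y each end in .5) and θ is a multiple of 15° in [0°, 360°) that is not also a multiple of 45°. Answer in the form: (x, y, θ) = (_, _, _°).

Enumerate (i+0.5, j+0.5, θ) over the 32 free cells and 16 admissible headings. For each, cast all 4 beams and compare to the given ranges.
  (4.5, 1.5, 75°): beam 1 = 0.5774 ≠ 1.7321 ✗
  (4.5, 7.5, 60°): beam 1 = 1.9319 ≠ 1.7321 ✗
  (4.5, 5.5, 120°): beam 1 = 0.5176 ≠ 1.7321 ✗
  (1.5, 3.5, 30°): beam 1 = 1.9319 ≠ 1.7321 ✗
  (5.5, 2.5, 165°): beam 1 = 0.5774 ≠ 1.7321 ✗
  …
  (1.5, 6.5, 195°): r_1=1.7321, r_2=0.5774, r_3=0.5774, r_4=5.1962 — all match ✓
Unique over the lattice → pose = (1.5, 6.5, 195°).

(x, y, θ) = (1.5, 6.5, 195°)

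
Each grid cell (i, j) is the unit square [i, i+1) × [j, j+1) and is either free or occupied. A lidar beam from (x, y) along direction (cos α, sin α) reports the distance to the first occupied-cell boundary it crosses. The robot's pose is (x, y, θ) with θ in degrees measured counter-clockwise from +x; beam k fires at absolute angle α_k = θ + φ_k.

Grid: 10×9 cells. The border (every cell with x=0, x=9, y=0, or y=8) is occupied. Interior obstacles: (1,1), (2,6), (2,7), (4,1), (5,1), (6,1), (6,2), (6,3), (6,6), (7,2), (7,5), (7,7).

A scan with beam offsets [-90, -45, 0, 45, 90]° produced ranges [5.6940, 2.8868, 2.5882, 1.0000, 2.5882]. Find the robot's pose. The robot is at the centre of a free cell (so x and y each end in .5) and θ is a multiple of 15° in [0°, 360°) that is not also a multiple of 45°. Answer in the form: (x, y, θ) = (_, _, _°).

Candidates: 44 free-cell centres × 16 headings = 704 poses. Raycast each; keep the one whose scan matches to 4 dp.
  (2.5, 2.5, 240°): beam 1 = 1.7321 ≠ 5.6940 ✗
  (2.5, 3.5, 210°): beam 1 = 3.0000 ≠ 5.6940 ✗
  (2.5, 3.5, 345°): beam 1 = 1.9319 ≠ 5.6940 ✗
  …
  (3.5, 5.5, 75°): r_1=5.6940, r_2=2.8868, r_3=2.5882, r_4=1.0000, r_5=2.5882 — all match ✓
No second candidate reproduces the full scan.

(x, y, θ) = (3.5, 5.5, 75°)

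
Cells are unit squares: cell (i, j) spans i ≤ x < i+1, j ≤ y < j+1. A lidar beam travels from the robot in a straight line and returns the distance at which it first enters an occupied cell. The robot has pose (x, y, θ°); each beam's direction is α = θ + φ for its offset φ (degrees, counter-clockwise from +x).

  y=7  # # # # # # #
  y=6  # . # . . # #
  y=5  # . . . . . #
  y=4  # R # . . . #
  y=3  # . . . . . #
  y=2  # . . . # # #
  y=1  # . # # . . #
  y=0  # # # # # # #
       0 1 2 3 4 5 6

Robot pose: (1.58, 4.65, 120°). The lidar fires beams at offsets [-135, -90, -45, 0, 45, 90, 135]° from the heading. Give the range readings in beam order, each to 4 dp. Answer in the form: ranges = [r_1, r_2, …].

beam 1: φ=-135°, α=345°
  d=(0.9659,-0.2588)  start (1,4)  tX=0.4348 tY=2.5114  stride 1/|dx|=1.0353 1/|dy|=3.8637
    cross x-line → (2,4), t=0.4348 (wall)
  → r_1 = 0.4348
beam 2: φ=-90°, α=30°
  d=(0.8660,0.5000)  start (1,4)  tX=0.4850 tY=0.7000  stride 1/|dx|=1.1547 1/|dy|=2.0000
    cross x-line → (2,4), t=0.4850 (wall)
  → r_2 = 0.4850
beam 3: φ=-45°, α=75°
  d=(0.2588,0.9659)  start (1,4)  tX=1.6228 tY=0.3623  stride 1/|dx|=3.8637 1/|dy|=1.0353
    cross y-line → (1,5), t=0.3623
    cross y-line → (1,6), t=1.3976
    cross x-line → (2,6), t=1.6228 (wall)
  → r_3 = 1.6228
beam 4: φ=0°, α=120°
  d=(-0.5000,0.8660)  start (1,4)  tX=1.1600 tY=0.4041  stride 1/|dx|=2.0000 1/|dy|=1.1547
    cross y-line → (1,5), t=0.4041
    cross x-line → (0,5), t=1.1600 (wall)
  → r_4 = 1.1600
beam 5: φ=45°, α=165°
  d=(-0.9659,0.2588)  start (1,4)  tX=0.6005 tY=1.3523  stride 1/|dx|=1.0353 1/|dy|=3.8637
    cross x-line → (0,4), t=0.6005 (wall)
  → r_5 = 0.6005
beam 6: φ=90°, α=210°
  d=(-0.8660,-0.5000)  start (1,4)  tX=0.6697 tY=1.3000  stride 1/|dx|=1.1547 1/|dy|=2.0000
    cross x-line → (0,4), t=0.6697 (wall)
  → r_6 = 0.6697
beam 7: φ=135°, α=255°
  d=(-0.2588,-0.9659)  start (1,4)  tX=2.2409 tY=0.6729  stride 1/|dx|=3.8637 1/|dy|=1.0353
    cross y-line → (1,3), t=0.6729
    cross y-line → (1,2), t=1.7082
    cross x-line → (0,2), t=2.2409 (wall)
  → r_7 = 2.2409

ranges = [0.4348, 0.4850, 1.6228, 1.1600, 0.6005, 0.6697, 2.2409]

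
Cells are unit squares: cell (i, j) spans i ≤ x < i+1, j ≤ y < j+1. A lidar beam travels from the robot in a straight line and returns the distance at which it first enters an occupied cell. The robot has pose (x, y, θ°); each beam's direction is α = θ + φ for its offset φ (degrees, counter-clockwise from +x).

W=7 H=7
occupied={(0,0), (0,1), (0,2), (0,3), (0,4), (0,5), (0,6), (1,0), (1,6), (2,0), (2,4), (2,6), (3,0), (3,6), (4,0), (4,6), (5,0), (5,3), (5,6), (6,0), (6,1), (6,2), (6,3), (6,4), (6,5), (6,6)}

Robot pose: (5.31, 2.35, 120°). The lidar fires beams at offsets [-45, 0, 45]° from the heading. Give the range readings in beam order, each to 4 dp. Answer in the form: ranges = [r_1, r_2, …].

beam 1: φ=-45°, α=75°
  cosα=0.2588 sinα=0.9659 | (5,2) | tMaxX 2.6660 tMaxY 0.6729 | tΔX 3.8637 tΔY 1.0353
    t=0.6729 [y] (5,3) — stop
  → r_1 = 0.6729
beam 2: φ=0°, α=120°
  cosα=-0.5000 sinα=0.8660 | (5,2) | tMaxX 0.6200 tMaxY 0.7506 | tΔX 2.0000 tΔY 1.1547
    t=0.6200 [x] (4,2)
    t=0.7506 [y] (4,3)
    t=1.9053 [y] (4,4)
    t=2.6200 [x] (3,4)
    t=3.0600 [y] (3,5)
    t=4.2147 [y] (3,6) — stop
  → r_2 = 4.2147
beam 3: φ=45°, α=165°
  cosα=-0.9659 sinα=0.2588 | (5,2) | tMaxX 0.3209 tMaxY 2.5114 | tΔX 1.0353 tΔY 3.8637
    t=0.3209 [x] (4,2)
    t=1.3562 [x] (3,2)
    t=2.3915 [x] (2,2)
    t=2.5114 [y] (2,3)
    t=3.4268 [x] (1,3)
    t=4.4620 [x] (0,3) — stop
  → r_3 = 4.4620

ranges = [0.6729, 4.2147, 4.4620]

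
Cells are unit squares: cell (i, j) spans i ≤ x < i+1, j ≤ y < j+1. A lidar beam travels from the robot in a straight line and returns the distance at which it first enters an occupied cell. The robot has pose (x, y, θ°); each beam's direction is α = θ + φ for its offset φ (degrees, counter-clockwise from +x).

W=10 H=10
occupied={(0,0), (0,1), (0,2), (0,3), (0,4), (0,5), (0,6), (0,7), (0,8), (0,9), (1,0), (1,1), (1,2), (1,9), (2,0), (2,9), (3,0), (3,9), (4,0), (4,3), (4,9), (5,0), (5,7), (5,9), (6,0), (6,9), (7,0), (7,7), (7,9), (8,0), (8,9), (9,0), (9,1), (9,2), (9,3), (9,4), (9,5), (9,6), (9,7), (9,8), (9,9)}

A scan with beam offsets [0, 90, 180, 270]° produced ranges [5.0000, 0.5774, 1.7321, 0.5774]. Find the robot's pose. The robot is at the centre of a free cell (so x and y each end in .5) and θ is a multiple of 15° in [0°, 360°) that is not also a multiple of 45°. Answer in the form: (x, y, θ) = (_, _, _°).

Candidates: 59 free-cell centres × 16 headings = 944 poses. Raycast each; keep the one whose scan matches to 4 dp.
  (2.5, 7.5, 240°): beam 1 = 3.0000 ≠ 5.0000 ✗
  (8.5, 3.5, 120°): beam 2 = 5.0000 ≠ 0.5774 ✗
  (5.5, 3.5, 240°): beam 1 = 2.8868 ≠ 5.0000 ✗
  …
  (6.5, 7.5, 300°): r_1=5.0000, r_2=0.5774, r_3=1.7321, r_4=0.5774 — all match ✓
No second candidate reproduces the full scan.

(x, y, θ) = (6.5, 7.5, 300°)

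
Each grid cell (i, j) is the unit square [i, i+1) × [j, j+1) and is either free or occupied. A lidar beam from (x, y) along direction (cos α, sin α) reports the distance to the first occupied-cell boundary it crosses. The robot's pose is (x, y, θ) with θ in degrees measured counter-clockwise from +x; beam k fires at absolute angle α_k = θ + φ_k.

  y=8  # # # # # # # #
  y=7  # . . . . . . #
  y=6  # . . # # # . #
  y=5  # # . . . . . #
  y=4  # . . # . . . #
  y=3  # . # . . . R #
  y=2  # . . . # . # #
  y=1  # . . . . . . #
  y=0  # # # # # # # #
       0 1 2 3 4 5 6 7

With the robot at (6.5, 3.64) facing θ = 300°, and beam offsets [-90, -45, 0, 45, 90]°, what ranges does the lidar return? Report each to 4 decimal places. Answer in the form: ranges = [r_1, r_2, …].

beam 1: φ=-90°, α=210°
  direction (-0.8660, -0.5000); cell (6,3); t to first gridline: x 0.5774, y 1.2800 (then +1.1547 / +2.0000)
    (5,3) via x @ 0.5774
    (5,2) via y @ 1.2800
    (4,2) via x @ 1.7321  # hit
  → r_1 = 1.7321
beam 2: φ=-45°, α=255°
  direction (-0.2588, -0.9659); cell (6,3); t to first gridline: x 1.9319, y 0.6626 (then +3.8637 / +1.0353)
    (6,2) via y @ 0.6626  # hit
  → r_2 = 0.6626
beam 3: φ=0°, α=300°
  direction (0.5000, -0.8660); cell (6,3); t to first gridline: x 1.0000, y 0.7390 (then +2.0000 / +1.1547)
    (6,2) via y @ 0.7390  # hit
  → r_3 = 0.7390
beam 4: φ=45°, α=345°
  direction (0.9659, -0.2588); cell (6,3); t to first gridline: x 0.5176, y 2.4728 (then +1.0353 / +3.8637)
    (7,3) via x @ 0.5176  # hit
  → r_4 = 0.5176
beam 5: φ=90°, α=30°
  direction (0.8660, 0.5000); cell (6,3); t to first gridline: x 0.5774, y 0.7200 (then +1.1547 / +2.0000)
    (7,3) via x @ 0.5774  # hit
  → r_5 = 0.5774

ranges = [1.7321, 0.6626, 0.7390, 0.5176, 0.5774]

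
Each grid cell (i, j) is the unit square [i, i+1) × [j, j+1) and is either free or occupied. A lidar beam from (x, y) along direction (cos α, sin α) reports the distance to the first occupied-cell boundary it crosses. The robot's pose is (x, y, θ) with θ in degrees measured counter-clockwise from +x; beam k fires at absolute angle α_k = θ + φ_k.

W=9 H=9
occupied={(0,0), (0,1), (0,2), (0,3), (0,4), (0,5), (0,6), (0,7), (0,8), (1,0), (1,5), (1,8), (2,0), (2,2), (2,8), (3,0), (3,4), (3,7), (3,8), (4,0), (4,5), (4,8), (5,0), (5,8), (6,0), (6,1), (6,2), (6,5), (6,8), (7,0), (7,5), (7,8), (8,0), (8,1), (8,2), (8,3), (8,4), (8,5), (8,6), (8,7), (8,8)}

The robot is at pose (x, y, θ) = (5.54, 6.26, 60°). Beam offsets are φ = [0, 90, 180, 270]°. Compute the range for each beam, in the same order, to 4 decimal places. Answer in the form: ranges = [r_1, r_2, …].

ranges = [2.0092, 1.7782, 1.0800, 0.5312]

beam 1: φ=0°, α=60°
  cosα=0.5000 sinα=0.8660 | (5,6) | tMaxX 0.9200 tMaxY 0.8545 | tΔX 2.0000 tΔY 1.1547
    t=0.8545 [y] (5,7)
    t=0.9200 [x] (6,7)
    t=2.0092 [y] (6,8) — stop
  → r_1 = 2.0092
beam 2: φ=90°, α=150°
  cosα=-0.8660 sinα=0.5000 | (5,6) | tMaxX 0.6235 tMaxY 1.4800 | tΔX 1.1547 tΔY 2.0000
    t=0.6235 [x] (4,6)
    t=1.4800 [y] (4,7)
    t=1.7782 [x] (3,7) — stop
  → r_2 = 1.7782
beam 3: φ=180°, α=240°
  cosα=-0.5000 sinα=-0.8660 | (5,6) | tMaxX 1.0800 tMaxY 0.3002 | tΔX 2.0000 tΔY 1.1547
    t=0.3002 [y] (5,5)
    t=1.0800 [x] (4,5) — stop
  → r_3 = 1.0800
beam 4: φ=270°, α=330°
  cosα=0.8660 sinα=-0.5000 | (5,6) | tMaxX 0.5312 tMaxY 0.5200 | tΔX 1.1547 tΔY 2.0000
    t=0.5200 [y] (5,5)
    t=0.5312 [x] (6,5) — stop
  → r_4 = 0.5312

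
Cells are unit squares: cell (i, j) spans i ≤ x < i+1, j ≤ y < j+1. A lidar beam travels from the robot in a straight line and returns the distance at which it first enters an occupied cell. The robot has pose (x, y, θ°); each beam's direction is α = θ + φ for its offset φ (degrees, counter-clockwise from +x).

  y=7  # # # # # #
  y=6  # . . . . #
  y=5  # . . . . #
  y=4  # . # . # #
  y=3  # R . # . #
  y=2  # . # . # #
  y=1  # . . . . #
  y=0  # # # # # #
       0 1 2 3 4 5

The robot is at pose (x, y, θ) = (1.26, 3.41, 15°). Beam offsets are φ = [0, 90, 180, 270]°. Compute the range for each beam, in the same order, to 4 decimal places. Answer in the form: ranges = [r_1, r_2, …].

beam 1: φ=0°, α=15°
  dir = (cos 15°, sin 15°) = (0.9659, 0.2588); from cell (1,3)
  next x-line at t=0.7661, next y-line at t=2.2796; Δt_x=1.0353, Δt_y=3.8637
    x: enter (2,3) at t=0.7661
    x: enter (3,3) at t=1.8014 ← occupied
  → r_1 = 1.8014
beam 2: φ=90°, α=105°
  dir = (cos 105°, sin 105°) = (-0.2588, 0.9659); from cell (1,3)
  next x-line at t=1.0046, next y-line at t=0.6108; Δt_x=3.8637, Δt_y=1.0353
    y: enter (1,4) at t=0.6108
    x: enter (0,4) at t=1.0046 ← occupied
  → r_2 = 1.0046
beam 3: φ=180°, α=195°
  dir = (cos 195°, sin 195°) = (-0.9659, -0.2588); from cell (1,3)
  next x-line at t=0.2692, next y-line at t=1.5841; Δt_x=1.0353, Δt_y=3.8637
    x: enter (0,3) at t=0.2692 ← occupied
  → r_3 = 0.2692
beam 4: φ=270°, α=285°
  dir = (cos 285°, sin 285°) = (0.2588, -0.9659); from cell (1,3)
  next x-line at t=2.8591, next y-line at t=0.4245; Δt_x=3.8637, Δt_y=1.0353
    y: enter (1,2) at t=0.4245
    y: enter (1,1) at t=1.4597
    y: enter (1,0) at t=2.4950 ← occupied
  → r_4 = 2.4950

ranges = [1.8014, 1.0046, 0.2692, 2.4950]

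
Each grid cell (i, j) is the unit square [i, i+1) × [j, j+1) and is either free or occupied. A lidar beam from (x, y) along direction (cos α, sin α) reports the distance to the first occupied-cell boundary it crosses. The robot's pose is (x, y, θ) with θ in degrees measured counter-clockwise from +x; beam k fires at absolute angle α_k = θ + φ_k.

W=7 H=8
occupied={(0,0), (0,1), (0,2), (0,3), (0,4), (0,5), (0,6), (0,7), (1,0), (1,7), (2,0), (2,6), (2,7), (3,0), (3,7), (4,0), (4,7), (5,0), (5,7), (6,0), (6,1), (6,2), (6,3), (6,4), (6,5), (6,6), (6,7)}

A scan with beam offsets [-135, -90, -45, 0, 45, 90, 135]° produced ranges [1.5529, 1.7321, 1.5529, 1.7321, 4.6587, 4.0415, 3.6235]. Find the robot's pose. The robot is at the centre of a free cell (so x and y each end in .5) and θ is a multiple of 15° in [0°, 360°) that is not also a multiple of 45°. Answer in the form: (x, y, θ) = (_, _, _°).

Candidates: 29 free-cell centres × 16 headings = 464 poses. Raycast each; keep the one whose scan matches to 4 dp.
  (5.5, 4.5, 150°): beam 1 = 0.5176 ≠ 1.5529 ✗
  (4.5, 4.5, 330°): beam 1 = 3.6235 ≠ 1.5529 ✗
  (4.5, 4.5, 210°): beam 1 = 2.5882 ≠ 1.5529 ✗
  …
  (4.5, 2.5, 30°): r_1=1.5529, r_2=1.7321, r_3=1.5529, r_4=1.7321, r_5=4.6587, r_6=4.0415, r_7=3.6235 — all match ✓
Only this pose fits every beam.

(x, y, θ) = (4.5, 2.5, 30°)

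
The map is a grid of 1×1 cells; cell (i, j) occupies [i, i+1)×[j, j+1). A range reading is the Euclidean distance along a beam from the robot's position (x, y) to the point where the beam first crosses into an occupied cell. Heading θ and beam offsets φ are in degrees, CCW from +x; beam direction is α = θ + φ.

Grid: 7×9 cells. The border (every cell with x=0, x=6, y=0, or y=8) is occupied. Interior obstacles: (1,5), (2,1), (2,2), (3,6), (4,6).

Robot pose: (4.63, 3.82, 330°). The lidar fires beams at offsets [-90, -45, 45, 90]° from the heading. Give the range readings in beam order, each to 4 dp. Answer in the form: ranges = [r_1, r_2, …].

beam 1: φ=-90°, α=240°
  cosα=-0.5000 sinα=-0.8660 | (4,3) | tMaxX 1.2600 tMaxY 0.9469 | tΔX 2.0000 tΔY 1.1547
    t=0.9469 [y] (4,2)
    t=1.2600 [x] (3,2)
    t=2.1016 [y] (3,1)
    t=3.2563 [y] (3,0) — stop
  → r_1 = 3.2563
beam 2: φ=-45°, α=285°
  cosα=0.2588 sinα=-0.9659 | (4,3) | tMaxX 1.4296 tMaxY 0.8489 | tΔX 3.8637 tΔY 1.0353
    t=0.8489 [y] (4,2)
    t=1.4296 [x] (5,2)
    t=1.8842 [y] (5,1)
    t=2.9195 [y] (5,0) — stop
  → r_2 = 2.9195
beam 3: φ=45°, α=15°
  cosα=0.9659 sinα=0.2588 | (4,3) | tMaxX 0.3831 tMaxY 0.6955 | tΔX 1.0353 tΔY 3.8637
    t=0.3831 [x] (5,3)
    t=0.6955 [y] (5,4)
    t=1.4183 [x] (6,4) — stop
  → r_3 = 1.4183
beam 4: φ=90°, α=60°
  cosα=0.5000 sinα=0.8660 | (4,3) | tMaxX 0.7400 tMaxY 0.2078 | tΔX 2.0000 tΔY 1.1547
    t=0.2078 [y] (4,4)
    t=0.7400 [x] (5,4)
    t=1.3625 [y] (5,5)
    t=2.5172 [y] (5,6)
    t=2.7400 [x] (6,6) — stop
  → r_4 = 2.7400

ranges = [3.2563, 2.9195, 1.4183, 2.7400]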